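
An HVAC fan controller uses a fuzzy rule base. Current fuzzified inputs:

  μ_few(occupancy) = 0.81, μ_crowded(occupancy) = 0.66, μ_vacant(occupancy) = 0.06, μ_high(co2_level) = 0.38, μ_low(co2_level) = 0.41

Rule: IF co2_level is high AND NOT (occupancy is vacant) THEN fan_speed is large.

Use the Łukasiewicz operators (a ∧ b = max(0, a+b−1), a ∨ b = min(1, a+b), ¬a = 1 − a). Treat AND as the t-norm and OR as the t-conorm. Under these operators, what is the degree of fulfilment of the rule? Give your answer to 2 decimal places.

firing strength: high=0.38, ¬vacant=1−0.06=0.94; AND[max(0, a+b−1)] → w = 0.32

0.32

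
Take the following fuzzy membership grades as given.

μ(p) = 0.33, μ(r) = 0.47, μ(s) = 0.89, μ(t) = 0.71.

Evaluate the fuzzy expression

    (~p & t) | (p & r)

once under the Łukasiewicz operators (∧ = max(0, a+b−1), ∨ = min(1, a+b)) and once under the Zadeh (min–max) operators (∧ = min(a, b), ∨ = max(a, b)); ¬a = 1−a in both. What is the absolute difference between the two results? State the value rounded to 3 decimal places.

0.290

Under Łukasiewicz:
  ~p = 1 − 0.33 = 0.67
  ~p & t = max(0, a+b−1) on (0.67, 0.71) = 0.38
  p & r = max(0, a+b−1) on (0.33, 0.47) = 0.00
  (~p & t) | (p & r) = min(1, a+b) on (0.38, 0.00) = 0.38
  → value = 0.3800
Under Zadeh (min–max):
  ~p = 1 − 0.33 = 0.67
  ~p & t = min(a, b) on (0.67, 0.71) = 0.67
  p & r = min(a, b) on (0.33, 0.47) = 0.33
  (~p & t) | (p & r) = max(a, b) on (0.67, 0.33) = 0.67
  → value = 0.6700
|0.3800 − 0.6700| = 0.290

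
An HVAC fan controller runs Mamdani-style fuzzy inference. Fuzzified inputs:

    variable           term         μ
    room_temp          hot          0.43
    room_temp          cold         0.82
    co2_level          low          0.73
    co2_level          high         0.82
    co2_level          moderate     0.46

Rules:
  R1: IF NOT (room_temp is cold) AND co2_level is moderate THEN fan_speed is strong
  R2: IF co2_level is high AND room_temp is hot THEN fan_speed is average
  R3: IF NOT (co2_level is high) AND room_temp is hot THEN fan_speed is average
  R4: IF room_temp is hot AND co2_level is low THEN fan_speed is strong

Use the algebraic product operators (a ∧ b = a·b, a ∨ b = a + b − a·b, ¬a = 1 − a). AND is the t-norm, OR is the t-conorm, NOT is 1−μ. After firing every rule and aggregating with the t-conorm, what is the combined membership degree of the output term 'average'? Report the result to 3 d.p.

R1: ¬cold=1−0.82=0.18, moderate=0.46; AND[a·b] → w = 0.0828
R2: high=0.82, hot=0.43; AND[a·b] → w = 0.3526
R3: ¬high=1−0.82=0.18, hot=0.43; AND[a·b] → w = 0.0774
R4: hot=0.43, low=0.73; AND[a·b] → w = 0.3139
Rules with consequent 'average': {R2, R3} → strengths 0.3526, 0.0774
Aggregate via t-conorm [a + b − a·b]: 0.4027

0.403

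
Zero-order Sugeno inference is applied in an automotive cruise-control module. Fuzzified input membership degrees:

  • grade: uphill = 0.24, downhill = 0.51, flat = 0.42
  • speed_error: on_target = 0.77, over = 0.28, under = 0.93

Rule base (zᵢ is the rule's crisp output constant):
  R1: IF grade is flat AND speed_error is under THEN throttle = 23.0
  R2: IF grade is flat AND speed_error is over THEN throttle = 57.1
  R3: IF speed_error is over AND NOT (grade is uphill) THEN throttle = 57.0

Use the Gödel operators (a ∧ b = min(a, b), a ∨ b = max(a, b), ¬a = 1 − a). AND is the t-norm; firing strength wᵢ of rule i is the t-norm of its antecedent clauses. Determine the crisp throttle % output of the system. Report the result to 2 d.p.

42.46

R1 (z=23.0): flat=0.42, under=0.93; AND[min(a, b)] → w = 0.42
R2 (z=57.1): flat=0.42, over=0.28; AND[min(a, b)] → w = 0.28
R3 (z=57.0): over=0.28, ¬uphill=1−0.24=0.76; AND[min(a, b)] → w = 0.28
Weighted average = (0.42·23.0 + 0.28·57.1 + 0.28·57.0) / (0.42 + 0.28 + 0.28)
  = 41.6080 / 0.9800 = 42.46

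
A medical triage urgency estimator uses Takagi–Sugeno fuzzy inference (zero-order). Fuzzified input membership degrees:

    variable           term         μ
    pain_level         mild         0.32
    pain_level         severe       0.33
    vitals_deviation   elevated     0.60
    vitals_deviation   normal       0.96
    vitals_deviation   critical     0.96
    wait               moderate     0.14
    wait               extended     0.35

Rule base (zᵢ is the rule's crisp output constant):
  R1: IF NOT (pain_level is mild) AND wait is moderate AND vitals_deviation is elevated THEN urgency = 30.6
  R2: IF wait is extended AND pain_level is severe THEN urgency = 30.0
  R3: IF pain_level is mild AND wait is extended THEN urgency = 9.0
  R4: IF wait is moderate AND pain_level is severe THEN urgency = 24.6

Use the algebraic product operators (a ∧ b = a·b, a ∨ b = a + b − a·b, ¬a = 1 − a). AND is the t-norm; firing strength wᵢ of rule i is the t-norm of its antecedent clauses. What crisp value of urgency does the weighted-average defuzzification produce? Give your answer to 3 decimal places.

R1 (z=30.6): ¬mild=1−0.32=0.68, moderate=0.14, elevated=0.60; AND[a·b] → w = 0.0571
R2 (z=30.0): extended=0.35, severe=0.33; AND[a·b] → w = 0.1155
R3 (z=9.0): mild=0.32, extended=0.35; AND[a·b] → w = 0.1120
R4 (z=24.6): moderate=0.14, severe=0.33; AND[a·b] → w = 0.0462
Weighted average = (0.0571·30.6 + 0.1155·30.0 + 0.1120·9.0 + 0.0462·24.6) / (0.0571 + 0.1155 + 0.1120 + 0.0462)
  = 7.3574 / 0.3308 = 22.240

22.240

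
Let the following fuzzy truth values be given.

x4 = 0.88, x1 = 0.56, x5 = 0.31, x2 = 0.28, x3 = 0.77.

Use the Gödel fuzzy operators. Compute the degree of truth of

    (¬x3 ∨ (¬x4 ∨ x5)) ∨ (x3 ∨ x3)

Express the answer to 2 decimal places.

0.77

¬x3 = 1 − 0.77 = 0.23
¬x4 = 1 − 0.88 = 0.12
¬x4 ∨ x5 = max(a, b) on (0.12, 0.31) = 0.31
¬x3 ∨ (¬x4 ∨ x5) = max(a, b) on (0.23, 0.31) = 0.31
x3 ∨ x3 = max(a, b) on (0.77, 0.77) = 0.77
(¬x3 ∨ (¬x4 ∨ x5)) ∨ (x3 ∨ x3) = max(a, b) on (0.31, 0.77) = 0.77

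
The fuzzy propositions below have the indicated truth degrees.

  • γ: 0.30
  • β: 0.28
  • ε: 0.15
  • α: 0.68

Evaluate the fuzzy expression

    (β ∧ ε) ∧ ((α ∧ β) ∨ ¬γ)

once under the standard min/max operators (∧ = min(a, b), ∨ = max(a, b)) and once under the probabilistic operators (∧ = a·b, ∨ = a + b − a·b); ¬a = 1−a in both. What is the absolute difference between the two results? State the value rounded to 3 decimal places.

Under standard min/max:
  β ∧ ε = min(a, b) on (0.28, 0.15) = 0.15
  α ∧ β = min(a, b) on (0.68, 0.28) = 0.28
  ¬γ = 1 − 0.30 = 0.70
  (α ∧ β) ∨ ¬γ = max(a, b) on (0.28, 0.70) = 0.70
  (β ∧ ε) ∧ ((α ∧ β) ∨ ¬γ) = min(a, b) on (0.15, 0.70) = 0.15
  → value = 0.1500
Under probabilistic:
  β ∧ ε = a·b on (0.2800, 0.1500) = 0.0420
  α ∧ β = a·b on (0.6800, 0.2800) = 0.1904
  ¬γ = 1 − 0.3000 = 0.7000
  (α ∧ β) ∨ ¬γ = a + b − a·b on (0.1904, 0.7000) = 0.7571
  (β ∧ ε) ∧ ((α ∧ β) ∨ ¬γ) = a·b on (0.0420, 0.7571) = 0.0318
  → value = 0.0318
|0.1500 − 0.0318| = 0.118

0.118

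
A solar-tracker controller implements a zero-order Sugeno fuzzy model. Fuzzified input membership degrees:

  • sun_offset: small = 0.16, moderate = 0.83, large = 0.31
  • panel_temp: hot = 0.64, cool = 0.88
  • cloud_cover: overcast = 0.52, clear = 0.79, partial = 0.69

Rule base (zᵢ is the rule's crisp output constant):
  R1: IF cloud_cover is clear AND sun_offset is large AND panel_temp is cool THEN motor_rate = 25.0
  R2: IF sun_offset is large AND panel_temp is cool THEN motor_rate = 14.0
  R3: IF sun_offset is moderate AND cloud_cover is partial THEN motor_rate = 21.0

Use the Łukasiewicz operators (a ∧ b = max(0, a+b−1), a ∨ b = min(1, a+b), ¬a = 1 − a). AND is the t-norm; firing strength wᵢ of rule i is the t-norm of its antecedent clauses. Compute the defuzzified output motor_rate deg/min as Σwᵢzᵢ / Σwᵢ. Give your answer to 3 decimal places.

19.127

R1 (z=25.0): clear=0.79, large=0.31, cool=0.88; AND[max(0, a+b−1)] → w = 0.00
R2 (z=14.0): large=0.31, cool=0.88; AND[max(0, a+b−1)] → w = 0.19
R3 (z=21.0): moderate=0.83, partial=0.69; AND[max(0, a+b−1)] → w = 0.52
Weighted average = (0.00·25.0 + 0.19·14.0 + 0.52·21.0) / (0.00 + 0.19 + 0.52)
  = 13.5800 / 0.7100 = 19.127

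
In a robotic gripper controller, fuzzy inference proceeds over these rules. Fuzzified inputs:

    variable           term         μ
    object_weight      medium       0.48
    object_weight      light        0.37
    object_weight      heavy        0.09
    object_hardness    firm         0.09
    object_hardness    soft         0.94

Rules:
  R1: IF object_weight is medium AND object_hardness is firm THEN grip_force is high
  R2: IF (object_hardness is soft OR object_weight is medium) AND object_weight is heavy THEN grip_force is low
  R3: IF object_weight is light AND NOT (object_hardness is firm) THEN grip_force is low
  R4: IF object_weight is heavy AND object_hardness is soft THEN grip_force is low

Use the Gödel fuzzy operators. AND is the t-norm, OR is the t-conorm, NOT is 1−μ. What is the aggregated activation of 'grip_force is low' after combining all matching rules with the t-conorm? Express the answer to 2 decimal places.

R1: medium=0.48, firm=0.09; AND[min(a, b)] → w = 0.09
R2: (soft=0.94 OR medium=0.48) = 0.94; AND[min(a, b)] with heavy=0.09 → w = 0.09
R3: light=0.37, ¬firm=1−0.09=0.91; AND[min(a, b)] → w = 0.37
R4: heavy=0.09, soft=0.94; AND[min(a, b)] → w = 0.09
Rules with consequent 'low': {R2, R3, R4} → strengths 0.09, 0.37, 0.09
Aggregate via t-conorm [max(a, b)]: 0.37

0.37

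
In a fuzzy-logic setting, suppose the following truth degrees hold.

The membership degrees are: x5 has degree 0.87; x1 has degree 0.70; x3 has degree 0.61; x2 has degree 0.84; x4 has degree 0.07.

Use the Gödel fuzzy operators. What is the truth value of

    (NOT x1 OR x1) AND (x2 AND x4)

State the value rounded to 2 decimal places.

0.07

NOT x1 = 1 − 0.70 = 0.30
NOT x1 OR x1 = max(a, b) on (0.30, 0.70) = 0.70
x2 AND x4 = min(a, b) on (0.84, 0.07) = 0.07
(NOT x1 OR x1) AND (x2 AND x4) = min(a, b) on (0.70, 0.07) = 0.07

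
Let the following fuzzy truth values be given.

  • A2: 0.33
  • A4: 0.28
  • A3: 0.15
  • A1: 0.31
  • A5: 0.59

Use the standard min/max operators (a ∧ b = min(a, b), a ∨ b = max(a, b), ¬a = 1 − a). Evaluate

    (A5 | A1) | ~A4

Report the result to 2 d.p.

0.72

A5 | A1 = max(a, b) on (0.59, 0.31) = 0.59
~A4 = 1 − 0.28 = 0.72
(A5 | A1) | ~A4 = max(a, b) on (0.59, 0.72) = 0.72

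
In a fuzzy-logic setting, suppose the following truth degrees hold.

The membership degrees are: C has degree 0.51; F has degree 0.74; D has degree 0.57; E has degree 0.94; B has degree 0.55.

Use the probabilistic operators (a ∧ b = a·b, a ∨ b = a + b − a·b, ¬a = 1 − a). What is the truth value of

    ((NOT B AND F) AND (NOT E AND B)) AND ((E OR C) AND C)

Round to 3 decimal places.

0.005

NOT B = 1 − 0.5500 = 0.4500
NOT B AND F = a·b on (0.4500, 0.7400) = 0.3330
NOT E = 1 − 0.9400 = 0.0600
NOT E AND B = a·b on (0.0600, 0.5500) = 0.0330
(NOT B AND F) AND (NOT E AND B) = a·b on (0.3330, 0.0330) = 0.0110
E OR C = a + b − a·b on (0.9400, 0.5100) = 0.9706
(E OR C) AND C = a·b on (0.9706, 0.5100) = 0.4950
((NOT B AND F) AND (NOT E AND B)) AND ((E OR C) AND C) = a·b on (0.0110, 0.4950) = 0.0054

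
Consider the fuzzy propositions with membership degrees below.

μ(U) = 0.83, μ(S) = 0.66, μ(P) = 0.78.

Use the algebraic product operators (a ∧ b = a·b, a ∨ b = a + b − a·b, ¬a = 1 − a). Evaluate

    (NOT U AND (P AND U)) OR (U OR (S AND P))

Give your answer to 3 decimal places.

0.927

NOT U = 1 − 0.8300 = 0.1700
P AND U = a·b on (0.7800, 0.8300) = 0.6474
NOT U AND (P AND U) = a·b on (0.1700, 0.6474) = 0.1101
S AND P = a·b on (0.6600, 0.7800) = 0.5148
U OR (S AND P) = a + b − a·b on (0.8300, 0.5148) = 0.9175
(NOT U AND (P AND U)) OR (U OR (S AND P)) = a + b − a·b on (0.1101, 0.9175) = 0.9266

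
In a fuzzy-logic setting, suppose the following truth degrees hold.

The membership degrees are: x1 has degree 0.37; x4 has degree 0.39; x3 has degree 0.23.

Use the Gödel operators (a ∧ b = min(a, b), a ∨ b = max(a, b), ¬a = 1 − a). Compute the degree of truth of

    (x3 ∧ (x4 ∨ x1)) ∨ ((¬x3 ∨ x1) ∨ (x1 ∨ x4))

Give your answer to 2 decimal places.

0.77

x4 ∨ x1 = max(a, b) on (0.39, 0.37) = 0.39
x3 ∧ (x4 ∨ x1) = min(a, b) on (0.23, 0.39) = 0.23
¬x3 = 1 − 0.23 = 0.77
¬x3 ∨ x1 = max(a, b) on (0.77, 0.37) = 0.77
x1 ∨ x4 = max(a, b) on (0.37, 0.39) = 0.39
(¬x3 ∨ x1) ∨ (x1 ∨ x4) = max(a, b) on (0.77, 0.39) = 0.77
(x3 ∧ (x4 ∨ x1)) ∨ ((¬x3 ∨ x1) ∨ (x1 ∨ x4)) = max(a, b) on (0.23, 0.77) = 0.77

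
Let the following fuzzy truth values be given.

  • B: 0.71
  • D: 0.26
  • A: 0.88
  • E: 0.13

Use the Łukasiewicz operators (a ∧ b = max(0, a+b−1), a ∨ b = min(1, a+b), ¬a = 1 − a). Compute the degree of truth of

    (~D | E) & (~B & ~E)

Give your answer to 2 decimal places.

~D = 1 − 0.26 = 0.74
~D | E = min(1, a+b) on (0.74, 0.13) = 0.87
~B = 1 − 0.71 = 0.29
~E = 1 − 0.13 = 0.87
~B & ~E = max(0, a+b−1) on (0.29, 0.87) = 0.16
(~D | E) & (~B & ~E) = max(0, a+b−1) on (0.87, 0.16) = 0.03

0.03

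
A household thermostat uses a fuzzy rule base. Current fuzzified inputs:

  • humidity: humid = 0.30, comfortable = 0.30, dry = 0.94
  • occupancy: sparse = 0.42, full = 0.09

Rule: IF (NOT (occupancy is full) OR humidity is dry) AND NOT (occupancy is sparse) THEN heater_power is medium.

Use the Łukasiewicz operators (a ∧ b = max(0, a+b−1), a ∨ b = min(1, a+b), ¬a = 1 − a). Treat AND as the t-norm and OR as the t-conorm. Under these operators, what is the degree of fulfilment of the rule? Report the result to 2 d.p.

0.58

firing strength: (¬full=1−0.09=0.91 OR dry=0.94) = 1.00; AND[max(0, a+b−1)] with ¬sparse=1−0.42=0.58 → w = 0.58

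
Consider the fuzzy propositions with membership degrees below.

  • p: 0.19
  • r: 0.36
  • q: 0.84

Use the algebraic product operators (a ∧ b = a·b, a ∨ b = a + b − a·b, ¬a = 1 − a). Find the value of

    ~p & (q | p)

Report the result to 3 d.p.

0.705

~p = 1 − 0.1900 = 0.8100
q | p = a + b − a·b on (0.8400, 0.1900) = 0.8704
~p & (q | p) = a·b on (0.8100, 0.8704) = 0.7050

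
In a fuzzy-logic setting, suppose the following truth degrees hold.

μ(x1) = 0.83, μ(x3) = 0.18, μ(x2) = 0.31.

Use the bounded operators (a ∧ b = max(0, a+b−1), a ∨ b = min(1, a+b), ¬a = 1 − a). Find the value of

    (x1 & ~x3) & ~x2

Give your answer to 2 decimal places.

0.34

~x3 = 1 − 0.18 = 0.82
x1 & ~x3 = max(0, a+b−1) on (0.83, 0.82) = 0.65
~x2 = 1 − 0.31 = 0.69
(x1 & ~x3) & ~x2 = max(0, a+b−1) on (0.65, 0.69) = 0.34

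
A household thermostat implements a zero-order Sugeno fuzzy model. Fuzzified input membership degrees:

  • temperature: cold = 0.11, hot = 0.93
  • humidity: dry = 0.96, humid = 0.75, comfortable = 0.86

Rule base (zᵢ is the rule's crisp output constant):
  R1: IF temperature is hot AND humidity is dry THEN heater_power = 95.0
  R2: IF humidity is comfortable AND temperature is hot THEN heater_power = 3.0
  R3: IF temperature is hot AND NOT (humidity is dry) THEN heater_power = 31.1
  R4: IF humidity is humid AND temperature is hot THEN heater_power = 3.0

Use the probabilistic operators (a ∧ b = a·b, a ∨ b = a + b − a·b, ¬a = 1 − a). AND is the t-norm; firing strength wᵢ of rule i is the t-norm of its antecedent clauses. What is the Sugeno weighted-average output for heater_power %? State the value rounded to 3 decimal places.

R1 (z=95.0): hot=0.93, dry=0.96; AND[a·b] → w = 0.8928
R2 (z=3.0): comfortable=0.86, hot=0.93; AND[a·b] → w = 0.7998
R3 (z=31.1): hot=0.93, ¬dry=1−0.96=0.04; AND[a·b] → w = 0.0372
R4 (z=3.0): humid=0.75, hot=0.93; AND[a·b] → w = 0.6975
Weighted average = (0.8928·95.0 + 0.7998·3.0 + 0.0372·31.1 + 0.6975·3.0) / (0.8928 + 0.7998 + 0.0372 + 0.6975)
  = 90.4648 / 2.4273 = 37.270

37.270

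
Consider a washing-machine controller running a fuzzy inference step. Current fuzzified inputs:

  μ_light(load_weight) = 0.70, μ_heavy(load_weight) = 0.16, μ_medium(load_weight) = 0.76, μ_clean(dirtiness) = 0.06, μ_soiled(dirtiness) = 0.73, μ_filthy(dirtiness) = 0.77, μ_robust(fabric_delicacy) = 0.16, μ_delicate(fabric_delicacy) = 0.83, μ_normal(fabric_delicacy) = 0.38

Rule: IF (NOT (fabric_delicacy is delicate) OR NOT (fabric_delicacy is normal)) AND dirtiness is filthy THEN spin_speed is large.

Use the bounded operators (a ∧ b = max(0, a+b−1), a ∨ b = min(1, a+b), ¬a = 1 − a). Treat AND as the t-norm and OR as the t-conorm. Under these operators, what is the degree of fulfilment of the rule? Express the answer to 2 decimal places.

0.56

firing strength: (¬delicate=1−0.83=0.17 OR ¬normal=1−0.38=0.62) = 0.79; AND[max(0, a+b−1)] with filthy=0.77 → w = 0.56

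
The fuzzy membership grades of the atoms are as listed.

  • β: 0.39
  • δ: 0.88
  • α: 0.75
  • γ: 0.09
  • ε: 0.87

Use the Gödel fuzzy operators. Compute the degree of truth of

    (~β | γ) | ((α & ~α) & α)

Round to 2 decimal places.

0.61

~β = 1 − 0.39 = 0.61
~β | γ = max(a, b) on (0.61, 0.09) = 0.61
~α = 1 − 0.75 = 0.25
α & ~α = min(a, b) on (0.75, 0.25) = 0.25
(α & ~α) & α = min(a, b) on (0.25, 0.75) = 0.25
(~β | γ) | ((α & ~α) & α) = max(a, b) on (0.61, 0.25) = 0.61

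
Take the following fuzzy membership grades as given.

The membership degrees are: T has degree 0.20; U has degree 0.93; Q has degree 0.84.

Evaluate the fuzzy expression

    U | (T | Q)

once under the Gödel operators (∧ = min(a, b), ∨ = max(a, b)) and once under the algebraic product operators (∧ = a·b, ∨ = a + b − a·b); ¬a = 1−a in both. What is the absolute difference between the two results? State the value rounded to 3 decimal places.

Under Gödel:
  T | Q = max(a, b) on (0.20, 0.84) = 0.84
  U | (T | Q) = max(a, b) on (0.93, 0.84) = 0.93
  → value = 0.9300
Under algebraic product:
  T | Q = a + b − a·b on (0.2000, 0.8400) = 0.8720
  U | (T | Q) = a + b − a·b on (0.9300, 0.8720) = 0.9910
  → value = 0.9910
|0.9300 − 0.9910| = 0.061

0.061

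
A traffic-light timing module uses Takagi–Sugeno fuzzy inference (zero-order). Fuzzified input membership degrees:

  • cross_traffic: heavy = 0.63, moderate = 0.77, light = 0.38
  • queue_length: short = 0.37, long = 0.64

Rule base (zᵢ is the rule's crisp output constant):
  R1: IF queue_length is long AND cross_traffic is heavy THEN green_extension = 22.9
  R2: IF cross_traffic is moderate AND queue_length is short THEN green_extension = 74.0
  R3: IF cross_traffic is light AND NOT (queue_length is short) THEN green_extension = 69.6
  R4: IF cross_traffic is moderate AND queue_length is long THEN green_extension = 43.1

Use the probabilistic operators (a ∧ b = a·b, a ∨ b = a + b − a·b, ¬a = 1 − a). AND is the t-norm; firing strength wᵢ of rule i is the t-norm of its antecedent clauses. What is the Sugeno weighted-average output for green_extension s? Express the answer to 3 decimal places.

R1 (z=22.9): long=0.64, heavy=0.63; AND[a·b] → w = 0.4032
R2 (z=74.0): moderate=0.77, short=0.37; AND[a·b] → w = 0.2849
R3 (z=69.6): light=0.38, ¬short=1−0.37=0.63; AND[a·b] → w = 0.2394
R4 (z=43.1): moderate=0.77, long=0.64; AND[a·b] → w = 0.4928
Weighted average = (0.4032·22.9 + 0.2849·74.0 + 0.2394·69.6 + 0.4928·43.1) / (0.4032 + 0.2849 + 0.2394 + 0.4928)
  = 68.2178 / 1.4203 = 48.031

48.031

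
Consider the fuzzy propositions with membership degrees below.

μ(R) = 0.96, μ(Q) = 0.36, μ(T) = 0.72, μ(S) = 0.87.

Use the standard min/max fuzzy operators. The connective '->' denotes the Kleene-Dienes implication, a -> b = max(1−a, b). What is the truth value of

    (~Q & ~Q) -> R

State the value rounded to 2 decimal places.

~Q = 1 − 0.36 = 0.64
~Q = 1 − 0.36 = 0.64
~Q & ~Q = min(a, b) on (0.64, 0.64) = 0.64
(~Q & ~Q) -> R  [Kleene-Dienes: max(1−a, b)] with a=0.64, b=0.96 → 0.96

0.96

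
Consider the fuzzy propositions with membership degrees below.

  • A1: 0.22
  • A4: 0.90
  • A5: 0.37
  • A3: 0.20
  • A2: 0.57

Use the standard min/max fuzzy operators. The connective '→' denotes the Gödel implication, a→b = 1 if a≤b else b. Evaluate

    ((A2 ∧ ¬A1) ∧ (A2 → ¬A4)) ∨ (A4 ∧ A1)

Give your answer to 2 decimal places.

¬A1 = 1 − 0.22 = 0.78
A2 ∧ ¬A1 = min(a, b) on (0.57, 0.78) = 0.57
¬A4 = 1 − 0.90 = 0.10
A2 → ¬A4  [Gödel: 1 if a≤b else b] with a=0.57, b=0.10 → 0.10
(A2 ∧ ¬A1) ∧ (A2 → ¬A4) = min(a, b) on (0.57, 0.10) = 0.10
A4 ∧ A1 = min(a, b) on (0.90, 0.22) = 0.22
((A2 ∧ ¬A1) ∧ (A2 → ¬A4)) ∨ (A4 ∧ A1) = max(a, b) on (0.10, 0.22) = 0.22

0.22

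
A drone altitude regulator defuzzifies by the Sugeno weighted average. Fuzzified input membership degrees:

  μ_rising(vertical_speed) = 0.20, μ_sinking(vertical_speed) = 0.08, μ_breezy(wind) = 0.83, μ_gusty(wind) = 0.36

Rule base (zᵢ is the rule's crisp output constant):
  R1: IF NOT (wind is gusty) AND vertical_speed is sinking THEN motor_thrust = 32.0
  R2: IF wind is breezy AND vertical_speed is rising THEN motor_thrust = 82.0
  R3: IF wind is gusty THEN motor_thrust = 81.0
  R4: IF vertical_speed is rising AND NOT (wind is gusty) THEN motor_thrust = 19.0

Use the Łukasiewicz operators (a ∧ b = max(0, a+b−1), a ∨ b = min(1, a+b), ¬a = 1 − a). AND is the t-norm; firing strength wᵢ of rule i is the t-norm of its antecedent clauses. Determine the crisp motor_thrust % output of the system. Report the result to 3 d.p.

81.077

R1 (z=32.0): ¬gusty=1−0.36=0.64, sinking=0.08; AND[max(0, a+b−1)] → w = 0.00
R2 (z=82.0): breezy=0.83, rising=0.20; AND[max(0, a+b−1)] → w = 0.03
R3 (z=81.0): gusty=0.36 → w = 0.36
R4 (z=19.0): rising=0.20, ¬gusty=1−0.36=0.64; AND[max(0, a+b−1)] → w = 0.00
Weighted average = (0.00·32.0 + 0.03·82.0 + 0.36·81.0 + 0.00·19.0) / (0.00 + 0.03 + 0.36 + 0.00)
  = 31.6200 / 0.3900 = 81.077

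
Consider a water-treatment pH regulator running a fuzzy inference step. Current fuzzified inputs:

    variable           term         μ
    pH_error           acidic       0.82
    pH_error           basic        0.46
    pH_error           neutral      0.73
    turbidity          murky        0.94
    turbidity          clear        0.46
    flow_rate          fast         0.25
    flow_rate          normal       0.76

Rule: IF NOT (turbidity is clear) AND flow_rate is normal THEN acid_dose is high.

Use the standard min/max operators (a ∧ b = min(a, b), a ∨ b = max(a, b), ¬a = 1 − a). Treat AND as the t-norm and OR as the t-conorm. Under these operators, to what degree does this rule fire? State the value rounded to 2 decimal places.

firing strength: ¬clear=1−0.46=0.54, normal=0.76; AND[min(a, b)] → w = 0.54

0.54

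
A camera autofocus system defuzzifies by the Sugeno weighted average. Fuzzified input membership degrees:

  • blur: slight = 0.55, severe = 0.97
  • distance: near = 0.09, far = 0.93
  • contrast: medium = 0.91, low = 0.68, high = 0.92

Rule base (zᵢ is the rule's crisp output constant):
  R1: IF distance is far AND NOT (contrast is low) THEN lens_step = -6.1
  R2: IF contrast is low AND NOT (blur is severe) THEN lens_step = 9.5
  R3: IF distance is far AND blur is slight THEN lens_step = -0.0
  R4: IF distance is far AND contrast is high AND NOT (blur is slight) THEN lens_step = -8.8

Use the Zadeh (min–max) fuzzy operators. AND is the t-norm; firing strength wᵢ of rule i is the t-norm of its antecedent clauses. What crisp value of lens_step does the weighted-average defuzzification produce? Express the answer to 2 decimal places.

R1 (z=-6.1): far=0.93, ¬low=1−0.68=0.32; AND[min(a, b)] → w = 0.32
R2 (z=9.5): low=0.68, ¬severe=1−0.97=0.03; AND[min(a, b)] → w = 0.03
R3 (z=-0.0): far=0.93, slight=0.55; AND[min(a, b)] → w = 0.55
R4 (z=-8.8): far=0.93, high=0.92, ¬slight=1−0.55=0.45; AND[min(a, b)] → w = 0.45
Weighted average = (0.32·-6.1 + 0.03·9.5 + 0.55·-0.0 + 0.45·-8.8) / (0.32 + 0.03 + 0.55 + 0.45)
  = -5.6270 / 1.3500 = -4.17

-4.17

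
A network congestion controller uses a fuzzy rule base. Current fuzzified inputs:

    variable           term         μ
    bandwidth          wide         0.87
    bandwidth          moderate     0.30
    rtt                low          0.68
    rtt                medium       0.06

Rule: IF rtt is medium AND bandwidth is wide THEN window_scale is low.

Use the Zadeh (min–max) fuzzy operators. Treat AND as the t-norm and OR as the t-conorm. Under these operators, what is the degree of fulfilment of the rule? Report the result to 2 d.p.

0.06

firing strength: medium=0.06, wide=0.87; AND[min(a, b)] → w = 0.06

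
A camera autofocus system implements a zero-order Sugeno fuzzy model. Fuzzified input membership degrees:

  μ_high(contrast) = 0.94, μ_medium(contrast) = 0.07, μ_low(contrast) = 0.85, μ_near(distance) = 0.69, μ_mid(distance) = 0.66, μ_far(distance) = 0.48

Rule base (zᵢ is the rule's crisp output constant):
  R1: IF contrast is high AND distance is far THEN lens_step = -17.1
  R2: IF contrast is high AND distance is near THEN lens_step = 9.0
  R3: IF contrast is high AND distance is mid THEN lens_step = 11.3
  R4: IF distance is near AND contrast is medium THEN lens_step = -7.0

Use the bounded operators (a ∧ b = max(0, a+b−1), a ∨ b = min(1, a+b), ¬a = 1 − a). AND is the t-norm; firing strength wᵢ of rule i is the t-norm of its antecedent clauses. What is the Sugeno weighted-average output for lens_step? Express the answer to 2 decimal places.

R1 (z=-17.1): high=0.94, far=0.48; AND[max(0, a+b−1)] → w = 0.42
R2 (z=9.0): high=0.94, near=0.69; AND[max(0, a+b−1)] → w = 0.63
R3 (z=11.3): high=0.94, mid=0.66; AND[max(0, a+b−1)] → w = 0.60
R4 (z=-7.0): near=0.69, medium=0.07; AND[max(0, a+b−1)] → w = 0.00
Weighted average = (0.42·-17.1 + 0.63·9.0 + 0.60·11.3 + 0.00·-7.0) / (0.42 + 0.63 + 0.60 + 0.00)
  = 5.2680 / 1.6500 = 3.19

3.19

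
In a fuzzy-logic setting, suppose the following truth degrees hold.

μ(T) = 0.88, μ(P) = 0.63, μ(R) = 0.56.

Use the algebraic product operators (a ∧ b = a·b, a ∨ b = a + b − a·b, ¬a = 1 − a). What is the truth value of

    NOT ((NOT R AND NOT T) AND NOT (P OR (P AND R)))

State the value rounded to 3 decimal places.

0.987

NOT R = 1 − 0.5600 = 0.4400
NOT T = 1 − 0.8800 = 0.1200
NOT R AND NOT T = a·b on (0.4400, 0.1200) = 0.0528
P AND R = a·b on (0.6300, 0.5600) = 0.3528
P OR (P AND R) = a + b − a·b on (0.6300, 0.3528) = 0.7605
NOT (P OR (P AND R)) = 1 − 0.7605 = 0.2395
(NOT R AND NOT T) AND NOT (P OR (P AND R)) = a·b on (0.0528, 0.2395) = 0.0126
NOT ((NOT R AND NOT T) AND NOT (P OR (P AND R))) = 1 − 0.0126 = 0.9874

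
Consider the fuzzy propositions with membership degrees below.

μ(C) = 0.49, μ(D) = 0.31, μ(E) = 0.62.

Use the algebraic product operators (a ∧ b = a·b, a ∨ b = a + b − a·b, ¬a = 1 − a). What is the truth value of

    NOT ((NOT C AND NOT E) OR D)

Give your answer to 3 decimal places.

NOT C = 1 − 0.4900 = 0.5100
NOT E = 1 − 0.6200 = 0.3800
NOT C AND NOT E = a·b on (0.5100, 0.3800) = 0.1938
(NOT C AND NOT E) OR D = a + b − a·b on (0.1938, 0.3100) = 0.4437
NOT ((NOT C AND NOT E) OR D) = 1 − 0.4437 = 0.5563

0.556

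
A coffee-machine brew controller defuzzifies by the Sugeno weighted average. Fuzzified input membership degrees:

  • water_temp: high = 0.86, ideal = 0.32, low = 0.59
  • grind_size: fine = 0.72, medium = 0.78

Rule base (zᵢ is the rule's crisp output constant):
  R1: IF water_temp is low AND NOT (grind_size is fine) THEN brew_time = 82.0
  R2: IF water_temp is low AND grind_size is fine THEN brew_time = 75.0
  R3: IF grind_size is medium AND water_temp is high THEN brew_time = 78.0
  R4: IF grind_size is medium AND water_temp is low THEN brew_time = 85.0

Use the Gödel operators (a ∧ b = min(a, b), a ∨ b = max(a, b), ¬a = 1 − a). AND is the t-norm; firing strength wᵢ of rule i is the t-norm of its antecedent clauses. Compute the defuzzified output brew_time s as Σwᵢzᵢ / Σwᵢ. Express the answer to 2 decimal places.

R1 (z=82.0): low=0.59, ¬fine=1−0.72=0.28; AND[min(a, b)] → w = 0.28
R2 (z=75.0): low=0.59, fine=0.72; AND[min(a, b)] → w = 0.59
R3 (z=78.0): medium=0.78, high=0.86; AND[min(a, b)] → w = 0.78
R4 (z=85.0): medium=0.78, low=0.59; AND[min(a, b)] → w = 0.59
Weighted average = (0.28·82.0 + 0.59·75.0 + 0.78·78.0 + 0.59·85.0) / (0.28 + 0.59 + 0.78 + 0.59)
  = 178.2000 / 2.2400 = 79.55

79.55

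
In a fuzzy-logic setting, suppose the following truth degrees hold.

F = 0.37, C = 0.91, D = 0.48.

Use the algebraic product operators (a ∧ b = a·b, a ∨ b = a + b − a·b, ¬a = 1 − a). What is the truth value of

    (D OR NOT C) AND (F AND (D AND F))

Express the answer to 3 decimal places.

0.035

NOT C = 1 − 0.9100 = 0.0900
D OR NOT C = a + b − a·b on (0.4800, 0.0900) = 0.5268
D AND F = a·b on (0.4800, 0.3700) = 0.1776
F AND (D AND F) = a·b on (0.3700, 0.1776) = 0.0657
(D OR NOT C) AND (F AND (D AND F)) = a·b on (0.5268, 0.0657) = 0.0346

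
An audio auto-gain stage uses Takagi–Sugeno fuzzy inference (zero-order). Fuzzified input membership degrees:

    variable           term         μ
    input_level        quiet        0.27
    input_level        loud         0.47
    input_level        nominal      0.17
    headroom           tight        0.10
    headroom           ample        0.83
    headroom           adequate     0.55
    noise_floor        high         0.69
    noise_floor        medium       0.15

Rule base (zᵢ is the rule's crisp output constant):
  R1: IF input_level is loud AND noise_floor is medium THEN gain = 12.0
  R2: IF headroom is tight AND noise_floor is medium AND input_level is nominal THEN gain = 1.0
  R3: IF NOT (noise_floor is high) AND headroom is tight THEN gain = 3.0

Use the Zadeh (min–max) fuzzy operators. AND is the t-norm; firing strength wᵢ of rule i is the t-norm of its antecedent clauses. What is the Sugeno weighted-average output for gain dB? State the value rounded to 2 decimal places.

R1 (z=12.0): loud=0.47, medium=0.15; AND[min(a, b)] → w = 0.15
R2 (z=1.0): tight=0.10, medium=0.15, nominal=0.17; AND[min(a, b)] → w = 0.10
R3 (z=3.0): ¬high=1−0.69=0.31, tight=0.10; AND[min(a, b)] → w = 0.10
Weighted average = (0.15·12.0 + 0.10·1.0 + 0.10·3.0) / (0.15 + 0.10 + 0.10)
  = 2.2000 / 0.3500 = 6.29

6.29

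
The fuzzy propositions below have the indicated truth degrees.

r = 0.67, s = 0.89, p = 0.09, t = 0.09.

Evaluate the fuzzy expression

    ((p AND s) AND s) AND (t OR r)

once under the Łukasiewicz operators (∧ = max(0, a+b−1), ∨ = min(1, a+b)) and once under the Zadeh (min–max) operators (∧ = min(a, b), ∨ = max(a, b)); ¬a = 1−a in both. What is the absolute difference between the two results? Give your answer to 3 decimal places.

Under Łukasiewicz:
  p AND s = max(0, a+b−1) on (0.09, 0.89) = 0.00
  (p AND s) AND s = max(0, a+b−1) on (0.00, 0.89) = 0.00
  t OR r = min(1, a+b) on (0.09, 0.67) = 0.76
  ((p AND s) AND s) AND (t OR r) = max(0, a+b−1) on (0.00, 0.76) = 0.00
  → value = 0.0000
Under Zadeh (min–max):
  p AND s = min(a, b) on (0.09, 0.89) = 0.09
  (p AND s) AND s = min(a, b) on (0.09, 0.89) = 0.09
  t OR r = max(a, b) on (0.09, 0.67) = 0.67
  ((p AND s) AND s) AND (t OR r) = min(a, b) on (0.09, 0.67) = 0.09
  → value = 0.0900
|0.0000 − 0.0900| = 0.090

0.090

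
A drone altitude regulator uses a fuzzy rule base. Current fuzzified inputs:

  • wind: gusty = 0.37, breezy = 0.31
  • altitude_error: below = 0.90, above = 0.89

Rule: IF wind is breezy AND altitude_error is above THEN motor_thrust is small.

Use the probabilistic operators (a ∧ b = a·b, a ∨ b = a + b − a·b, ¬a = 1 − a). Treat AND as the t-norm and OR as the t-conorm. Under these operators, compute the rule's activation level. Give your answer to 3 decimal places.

firing strength: breezy=0.31, above=0.89; AND[a·b] → w = 0.2759

0.276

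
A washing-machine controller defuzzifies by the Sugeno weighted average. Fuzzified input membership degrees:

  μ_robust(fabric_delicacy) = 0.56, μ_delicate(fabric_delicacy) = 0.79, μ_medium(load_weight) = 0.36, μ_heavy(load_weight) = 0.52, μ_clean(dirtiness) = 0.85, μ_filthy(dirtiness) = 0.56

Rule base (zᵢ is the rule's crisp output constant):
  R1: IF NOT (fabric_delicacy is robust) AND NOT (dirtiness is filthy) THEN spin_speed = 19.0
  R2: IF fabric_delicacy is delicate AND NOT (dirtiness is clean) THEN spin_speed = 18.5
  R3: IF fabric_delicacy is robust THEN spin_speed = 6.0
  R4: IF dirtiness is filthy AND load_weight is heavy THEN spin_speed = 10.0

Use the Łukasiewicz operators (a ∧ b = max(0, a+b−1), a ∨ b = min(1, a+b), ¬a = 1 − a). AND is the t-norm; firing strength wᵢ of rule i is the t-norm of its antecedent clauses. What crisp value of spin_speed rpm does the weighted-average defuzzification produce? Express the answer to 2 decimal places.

R1 (z=19.0): ¬robust=1−0.56=0.44, ¬filthy=1−0.56=0.44; AND[max(0, a+b−1)] → w = 0.00
R2 (z=18.5): delicate=0.79, ¬clean=1−0.85=0.15; AND[max(0, a+b−1)] → w = 0.00
R3 (z=6.0): robust=0.56 → w = 0.56
R4 (z=10.0): filthy=0.56, heavy=0.52; AND[max(0, a+b−1)] → w = 0.08
Weighted average = (0.00·19.0 + 0.00·18.5 + 0.56·6.0 + 0.08·10.0) / (0.00 + 0.00 + 0.56 + 0.08)
  = 4.1600 / 0.6400 = 6.50

6.50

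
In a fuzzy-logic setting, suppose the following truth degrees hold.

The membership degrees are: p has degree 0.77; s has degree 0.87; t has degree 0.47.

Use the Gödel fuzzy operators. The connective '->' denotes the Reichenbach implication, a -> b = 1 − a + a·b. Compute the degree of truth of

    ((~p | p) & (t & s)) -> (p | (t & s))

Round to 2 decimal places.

~p = 1 − 0.77 = 0.23
~p | p = max(a, b) on (0.23, 0.77) = 0.77
t & s = min(a, b) on (0.47, 0.87) = 0.47
(~p | p) & (t & s) = min(a, b) on (0.77, 0.47) = 0.47
t & s = min(a, b) on (0.47, 0.87) = 0.47
p | (t & s) = max(a, b) on (0.77, 0.47) = 0.77
((~p | p) & (t & s)) -> (p | (t & s))  [Reichenbach: 1 − a + a·b] with a=0.47, b=0.77 → 0.89

0.89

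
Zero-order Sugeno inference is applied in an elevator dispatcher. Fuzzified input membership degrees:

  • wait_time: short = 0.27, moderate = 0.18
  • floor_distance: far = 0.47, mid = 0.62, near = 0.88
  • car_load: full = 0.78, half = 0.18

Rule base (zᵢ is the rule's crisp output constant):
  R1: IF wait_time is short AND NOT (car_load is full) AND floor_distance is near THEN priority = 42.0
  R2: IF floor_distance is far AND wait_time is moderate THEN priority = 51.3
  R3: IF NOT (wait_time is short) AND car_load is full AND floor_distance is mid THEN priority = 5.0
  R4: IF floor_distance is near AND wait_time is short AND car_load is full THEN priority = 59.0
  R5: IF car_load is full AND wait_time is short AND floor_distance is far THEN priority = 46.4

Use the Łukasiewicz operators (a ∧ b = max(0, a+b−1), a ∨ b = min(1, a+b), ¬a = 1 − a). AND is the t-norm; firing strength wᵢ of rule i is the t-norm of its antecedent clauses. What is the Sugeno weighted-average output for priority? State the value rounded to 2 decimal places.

R1 (z=42.0): short=0.27, ¬full=1−0.78=0.22, near=0.88; AND[max(0, a+b−1)] → w = 0.00
R2 (z=51.3): far=0.47, moderate=0.18; AND[max(0, a+b−1)] → w = 0.00
R3 (z=5.0): ¬short=1−0.27=0.73, full=0.78, mid=0.62; AND[max(0, a+b−1)] → w = 0.13
R4 (z=59.0): near=0.88, short=0.27, full=0.78; AND[max(0, a+b−1)] → w = 0.00
R5 (z=46.4): full=0.78, short=0.27, far=0.47; AND[max(0, a+b−1)] → w = 0.00
Weighted average = (0.00·42.0 + 0.00·51.3 + 0.13·5.0 + 0.00·59.0 + 0.00·46.4) / (0.00 + 0.00 + 0.13 + 0.00 + 0.00)
  = 0.6500 / 0.1300 = 5.00

5.00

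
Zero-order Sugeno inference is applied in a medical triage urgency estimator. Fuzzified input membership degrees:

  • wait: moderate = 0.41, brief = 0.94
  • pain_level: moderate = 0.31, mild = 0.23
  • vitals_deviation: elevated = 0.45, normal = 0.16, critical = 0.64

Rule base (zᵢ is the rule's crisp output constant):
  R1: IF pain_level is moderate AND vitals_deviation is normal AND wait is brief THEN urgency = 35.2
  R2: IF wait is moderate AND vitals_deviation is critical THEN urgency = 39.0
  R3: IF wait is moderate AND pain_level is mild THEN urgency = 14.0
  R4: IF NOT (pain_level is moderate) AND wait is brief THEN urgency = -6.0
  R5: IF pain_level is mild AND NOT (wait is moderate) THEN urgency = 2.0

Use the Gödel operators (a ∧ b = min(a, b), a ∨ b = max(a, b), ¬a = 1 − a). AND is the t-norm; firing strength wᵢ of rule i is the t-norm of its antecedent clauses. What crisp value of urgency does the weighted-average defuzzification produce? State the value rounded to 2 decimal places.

12.30

R1 (z=35.2): moderate=0.31, normal=0.16, brief=0.94; AND[min(a, b)] → w = 0.16
R2 (z=39.0): moderate=0.41, critical=0.64; AND[min(a, b)] → w = 0.41
R3 (z=14.0): moderate=0.41, mild=0.23; AND[min(a, b)] → w = 0.23
R4 (z=-6.0): ¬moderate=1−0.31=0.69, brief=0.94; AND[min(a, b)] → w = 0.69
R5 (z=2.0): mild=0.23, ¬moderate=1−0.41=0.59; AND[min(a, b)] → w = 0.23
Weighted average = (0.16·35.2 + 0.41·39.0 + 0.23·14.0 + 0.69·-6.0 + 0.23·2.0) / (0.16 + 0.41 + 0.23 + 0.69 + 0.23)
  = 21.1620 / 1.7200 = 12.30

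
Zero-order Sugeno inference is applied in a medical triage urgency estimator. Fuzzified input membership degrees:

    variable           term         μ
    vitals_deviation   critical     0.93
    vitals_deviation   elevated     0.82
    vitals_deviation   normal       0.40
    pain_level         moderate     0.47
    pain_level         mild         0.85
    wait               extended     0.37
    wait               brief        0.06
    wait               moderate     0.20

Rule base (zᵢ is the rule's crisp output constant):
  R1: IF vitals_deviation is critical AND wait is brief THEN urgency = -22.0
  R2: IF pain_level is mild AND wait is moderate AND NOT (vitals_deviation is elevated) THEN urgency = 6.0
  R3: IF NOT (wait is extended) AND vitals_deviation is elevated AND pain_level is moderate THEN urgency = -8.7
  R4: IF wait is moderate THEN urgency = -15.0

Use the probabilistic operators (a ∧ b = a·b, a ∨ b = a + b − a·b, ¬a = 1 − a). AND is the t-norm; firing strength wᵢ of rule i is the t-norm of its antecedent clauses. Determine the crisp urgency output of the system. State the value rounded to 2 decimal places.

R1 (z=-22.0): critical=0.93, brief=0.06; AND[a·b] → w = 0.0558
R2 (z=6.0): mild=0.85, moderate=0.20, ¬elevated=1−0.82=0.18; AND[a·b] → w = 0.0306
R3 (z=-8.7): ¬extended=1−0.37=0.63, elevated=0.82, moderate=0.47; AND[a·b] → w = 0.2428
R4 (z=-15.0): moderate=0.20 → w = 0.2000
Weighted average = (0.0558·-22.0 + 0.0306·6.0 + 0.2428·-8.7 + 0.2000·-15.0) / (0.0558 + 0.0306 + 0.2428 + 0.2000)
  = -6.1564 / 0.5292 = -11.63

-11.63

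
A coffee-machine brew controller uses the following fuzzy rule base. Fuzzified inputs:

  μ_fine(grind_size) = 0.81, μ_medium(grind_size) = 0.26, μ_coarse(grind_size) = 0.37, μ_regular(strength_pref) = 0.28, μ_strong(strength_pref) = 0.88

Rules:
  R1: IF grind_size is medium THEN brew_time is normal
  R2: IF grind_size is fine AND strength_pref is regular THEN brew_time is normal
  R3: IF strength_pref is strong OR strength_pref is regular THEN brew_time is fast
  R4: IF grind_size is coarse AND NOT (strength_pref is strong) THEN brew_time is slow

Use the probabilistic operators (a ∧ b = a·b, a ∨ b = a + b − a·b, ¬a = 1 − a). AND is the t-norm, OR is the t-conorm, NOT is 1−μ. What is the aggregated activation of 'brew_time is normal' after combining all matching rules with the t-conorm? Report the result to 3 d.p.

R1: medium=0.26 → w = 0.2600
R2: fine=0.81, regular=0.28; AND[a·b] → w = 0.2268
R3: strong=0.88, regular=0.28; OR[a + b − a·b] → w = 0.9136
R4: coarse=0.37, ¬strong=1−0.88=0.12; AND[a·b] → w = 0.0444
Rules with consequent 'normal': {R1, R2} → strengths 0.2600, 0.2268
Aggregate via t-conorm [a + b − a·b]: 0.4278

0.428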